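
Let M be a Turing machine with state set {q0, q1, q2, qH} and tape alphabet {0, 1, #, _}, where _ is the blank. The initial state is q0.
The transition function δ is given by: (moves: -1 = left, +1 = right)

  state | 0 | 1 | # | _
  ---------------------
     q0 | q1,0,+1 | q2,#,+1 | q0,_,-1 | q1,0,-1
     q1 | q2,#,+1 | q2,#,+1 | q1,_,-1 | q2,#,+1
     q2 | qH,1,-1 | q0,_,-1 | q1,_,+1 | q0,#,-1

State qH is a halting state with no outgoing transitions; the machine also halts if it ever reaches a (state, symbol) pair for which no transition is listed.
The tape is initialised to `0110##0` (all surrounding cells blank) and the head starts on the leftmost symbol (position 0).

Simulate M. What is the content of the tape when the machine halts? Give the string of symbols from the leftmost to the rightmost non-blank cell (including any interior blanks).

q0 | __[0]110##0   read 0 → write 0, move +1, go to q1
q1 | __0[1]10##0   read 1 → write #, move +1, go to q2
q2 | __0#[1]0##0   read 1 → write _, move -1, go to q0
q0 | __0[#]_0##0   read # → write _, move -1, go to q0
q0 | __[0]__0##0   read 0 → write 0, move +1, go to q1
q1 | __0[_]_0##0   read _ → write #, move +1, go to q2
q2 | __0#[_]0##0   read _ → write #, move -1, go to q0
q0 | __0[#]#0##0   read # → write _, move -1, go to q0
q0 | __[0]_#0##0   read 0 → write 0, move +1, go to q1
q1 | __0[_]#0##0   read _ → write #, move +1, go to q2
q2 | __0#[#]0##0   read # → write _, move +1, go to q1
q1 | __0#_[0]##0   read 0 → write #, move +1, go to q2
q2 | __0#_#[#]#0   read # → write _, move +1, go to q1
q1 | __0#_#_[#]0   read # → write _, move -1, go to q1
q1 | __0#_#[_]_0   read _ → write #, move +1, go to q2
q2 | __0#_##[_]0   read _ → write #, move -1, go to q0
q0 | __0#_#[#]#0   read # → write _, move -1, go to q0
q0 | __0#_[#]_#0   read # → write _, move -1, go to q0
q0 | __0#[_]__#0   read _ → write 0, move -1, go to q1
q1 | __0[#]0__#0   read # → write _, move -1, go to q1
q1 | __[0]_0__#0   read 0 → write #, move +1, go to q2
q2 | __#[_]0__#0   read _ → write #, move -1, go to q0
q0 | __[#]#0__#0   read # → write _, move -1, go to q0
q0 | _[_]_#0__#0   read _ → write 0, move -1, go to q1
q1 | [_]0_#0__#0   read _ → write #, move +1, go to q2
q2 | #[0]_#0__#0   read 0 → write 1, move -1, go to qH
qH | [#]1_#0__#0
The non-blank tape span at halt is #1_#0__#0.

#1_#0__#0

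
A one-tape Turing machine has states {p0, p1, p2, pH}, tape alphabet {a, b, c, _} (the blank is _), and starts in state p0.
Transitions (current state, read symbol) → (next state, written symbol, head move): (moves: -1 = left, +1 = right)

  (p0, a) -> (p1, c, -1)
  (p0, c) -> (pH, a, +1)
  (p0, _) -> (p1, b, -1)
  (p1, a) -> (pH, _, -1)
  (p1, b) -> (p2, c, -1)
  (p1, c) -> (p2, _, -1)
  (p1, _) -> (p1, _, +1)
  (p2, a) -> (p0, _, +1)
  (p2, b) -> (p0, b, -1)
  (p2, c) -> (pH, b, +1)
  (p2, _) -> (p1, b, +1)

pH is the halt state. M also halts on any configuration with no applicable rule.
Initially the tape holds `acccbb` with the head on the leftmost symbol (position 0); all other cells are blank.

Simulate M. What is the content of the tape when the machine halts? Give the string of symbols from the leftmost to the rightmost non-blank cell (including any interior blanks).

bbbbb_b

state=p0 head=0 tape=_[a]cccbb   (p0,a)→(p1,c,-1)
state=p1 head=-1 tape=[_]ccccbb   (p1,_)→(p1,_,+1)
state=p1 head=0 tape=_[c]cccbb   (p1,c)→(p2,_,-1)
state=p2 head=-1 tape=[_]_cccbb   (p2,_)→(p1,b,+1)
state=p1 head=0 tape=b[_]cccbb   (p1,_)→(p1,_,+1)
state=p1 head=1 tape=b_[c]ccbb   (p1,c)→(p2,_,-1)
state=p2 head=0 tape=b[_]_ccbb   (p2,_)→(p1,b,+1)
state=p1 head=1 tape=bb[_]ccbb   (p1,_)→(p1,_,+1)
state=p1 head=2 tape=bb_[c]cbb   (p1,c)→(p2,_,-1)
state=p2 head=1 tape=bb[_]_cbb   (p2,_)→(p1,b,+1)
state=p1 head=2 tape=bbb[_]cbb   (p1,_)→(p1,_,+1)
state=p1 head=3 tape=bbb_[c]bb   (p1,c)→(p2,_,-1)
state=p2 head=2 tape=bbb[_]_bb   (p2,_)→(p1,b,+1)
state=p1 head=3 tape=bbbb[_]bb   (p1,_)→(p1,_,+1)
state=p1 head=4 tape=bbbb_[b]b   (p1,b)→(p2,c,-1)
state=p2 head=3 tape=bbbb[_]cb   (p2,_)→(p1,b,+1)
state=p1 head=4 tape=bbbbb[c]b   (p1,c)→(p2,_,-1)
state=p2 head=3 tape=bbbb[b]_b   (p2,b)→(p0,b,-1)
state=p0 head=2 tape=bbb[b]b_b
The non-blank tape span at halt is bbbbb_b.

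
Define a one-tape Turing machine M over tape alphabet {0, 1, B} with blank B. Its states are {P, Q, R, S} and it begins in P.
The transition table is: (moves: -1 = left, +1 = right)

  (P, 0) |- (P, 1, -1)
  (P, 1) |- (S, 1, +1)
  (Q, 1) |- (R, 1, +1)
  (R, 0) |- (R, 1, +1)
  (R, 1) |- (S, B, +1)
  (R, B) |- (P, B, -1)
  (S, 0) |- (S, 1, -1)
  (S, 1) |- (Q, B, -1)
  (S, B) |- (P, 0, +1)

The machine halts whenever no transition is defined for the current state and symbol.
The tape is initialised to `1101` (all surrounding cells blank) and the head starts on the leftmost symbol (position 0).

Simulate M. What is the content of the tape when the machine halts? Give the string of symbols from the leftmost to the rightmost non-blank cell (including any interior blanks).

1010

state=P head=0 tape=[1]101B   (P,1)→(S,1,+1)
state=S head=1 tape=1[1]01B   (S,1)→(Q,B,-1)
state=Q head=0 tape=[1]B01B   (Q,1)→(R,1,+1)
state=R head=1 tape=1[B]01B   (R,B)→(P,B,-1)
state=P head=0 tape=[1]B01B   (P,1)→(S,1,+1)
state=S head=1 tape=1[B]01B   (S,B)→(P,0,+1)
state=P head=2 tape=10[0]1B   (P,0)→(P,1,-1)
state=P head=1 tape=1[0]11B   (P,0)→(P,1,-1)
state=P head=0 tape=[1]111B   (P,1)→(S,1,+1)
state=S head=1 tape=1[1]11B   (S,1)→(Q,B,-1)
state=Q head=0 tape=[1]B11B   (Q,1)→(R,1,+1)
state=R head=1 tape=1[B]11B   (R,B)→(P,B,-1)
state=P head=0 tape=[1]B11B   (P,1)→(S,1,+1)
state=S head=1 tape=1[B]11B   (S,B)→(P,0,+1)
state=P head=2 tape=10[1]1B   (P,1)→(S,1,+1)
state=S head=3 tape=101[1]B   (S,1)→(Q,B,-1)
state=Q head=2 tape=10[1]BB   (Q,1)→(R,1,+1)
state=R head=3 tape=101[B]B   (R,B)→(P,B,-1)
state=P head=2 tape=10[1]BB   (P,1)→(S,1,+1)
state=S head=3 tape=101[B]B   (S,B)→(P,0,+1)
state=P head=4 tape=1010[B]
The non-blank tape span at halt is 1010.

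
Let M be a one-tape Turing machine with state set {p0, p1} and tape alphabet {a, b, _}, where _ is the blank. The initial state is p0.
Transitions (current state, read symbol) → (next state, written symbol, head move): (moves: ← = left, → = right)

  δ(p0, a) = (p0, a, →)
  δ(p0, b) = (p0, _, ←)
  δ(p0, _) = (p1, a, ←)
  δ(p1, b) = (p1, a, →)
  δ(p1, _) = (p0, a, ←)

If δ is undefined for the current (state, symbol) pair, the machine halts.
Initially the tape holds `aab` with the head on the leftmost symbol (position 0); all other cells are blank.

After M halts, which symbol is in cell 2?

state=p0 head=0 tape=[a]ab   (p0,a)→(p0,a,→)
state=p0 head=1 tape=a[a]b   (p0,a)→(p0,a,→)
state=p0 head=2 tape=aa[b]   (p0,b)→(p0,_,←)
state=p0 head=1 tape=a[a]_   (p0,a)→(p0,a,→)
state=p0 head=2 tape=aa[_]   (p0,_)→(p1,a,←)
state=p1 head=1 tape=a[a]a
Cell 2 holds a when M halts.

a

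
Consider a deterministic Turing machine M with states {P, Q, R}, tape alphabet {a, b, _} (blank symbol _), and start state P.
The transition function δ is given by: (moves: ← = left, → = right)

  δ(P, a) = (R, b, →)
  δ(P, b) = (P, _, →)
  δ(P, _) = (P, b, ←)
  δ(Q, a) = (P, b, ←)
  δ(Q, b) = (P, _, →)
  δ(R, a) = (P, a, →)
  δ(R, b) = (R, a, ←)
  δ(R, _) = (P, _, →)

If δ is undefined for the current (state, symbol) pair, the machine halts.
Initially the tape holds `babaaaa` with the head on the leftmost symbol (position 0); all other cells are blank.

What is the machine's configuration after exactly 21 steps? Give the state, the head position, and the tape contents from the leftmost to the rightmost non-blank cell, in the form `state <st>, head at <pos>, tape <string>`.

P | [b]abaaaa___   read b → write _, move →, go to P
P | _[a]baaaa___   read a → write b, move →, go to R
R | _b[b]aaaa___   read b → write a, move ←, go to R
R | _[b]aaaaa___   read b → write a, move ←, go to R
R | [_]aaaaaa___   read _ → write _, move →, go to P
P | _[a]aaaaa___   read a → write b, move →, go to R
R | _b[a]aaaa___   read a → write a, move →, go to P
P | _ba[a]aaa___   read a → write b, move →, go to R
R | _bab[a]aa___   read a → write a, move →, go to P
P | _baba[a]a___   read a → write b, move →, go to R
R | _babab[a]___   read a → write a, move →, go to P
P | _bababa[_]__   read _ → write b, move ←, go to P
P | _babab[a]b__   read a → write b, move →, go to R
R | _bababb[b]__   read b → write a, move ←, go to R
R | _babab[b]a__   read b → write a, move ←, go to R
R | _baba[b]aa__   read b → write a, move ←, go to R
R | _bab[a]aaa__   read a → write a, move →, go to P
P | _baba[a]aa__   read a → write b, move →, go to R
R | _babab[a]a__   read a → write a, move →, go to P
P | _bababa[a]__   read a → write b, move →, go to R
R | _bababab[_]_   read _ → write _, move →, go to P
P | _bababab_[_]
After 21 steps: state P, head at 9, tape bababab.

state P, head at 9, tape bababab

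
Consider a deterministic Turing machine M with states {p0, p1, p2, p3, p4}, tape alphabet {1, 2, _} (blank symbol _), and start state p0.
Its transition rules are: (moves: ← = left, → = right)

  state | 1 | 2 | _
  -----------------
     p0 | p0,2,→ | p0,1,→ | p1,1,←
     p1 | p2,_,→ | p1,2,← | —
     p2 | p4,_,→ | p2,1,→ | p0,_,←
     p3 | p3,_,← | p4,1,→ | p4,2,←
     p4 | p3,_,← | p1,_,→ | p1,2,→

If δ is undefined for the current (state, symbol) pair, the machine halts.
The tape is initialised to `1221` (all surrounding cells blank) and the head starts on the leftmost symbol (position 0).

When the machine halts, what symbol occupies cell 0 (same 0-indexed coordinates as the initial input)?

2

state=p0 head=0 tape=[1]221___   (p0,1)→(p0,2,→)
state=p0 head=1 tape=2[2]21___   (p0,2)→(p0,1,→)
state=p0 head=2 tape=21[2]1___   (p0,2)→(p0,1,→)
state=p0 head=3 tape=211[1]___   (p0,1)→(p0,2,→)
state=p0 head=4 tape=2112[_]__   (p0,_)→(p1,1,←)
state=p1 head=3 tape=211[2]1__   (p1,2)→(p1,2,←)
state=p1 head=2 tape=21[1]21__   (p1,1)→(p2,_,→)
state=p2 head=3 tape=21_[2]1__   (p2,2)→(p2,1,→)
state=p2 head=4 tape=21_1[1]__   (p2,1)→(p4,_,→)
state=p4 head=5 tape=21_1_[_]_   (p4,_)→(p1,2,→)
state=p1 head=6 tape=21_1_2[_]
Cell 0 holds 2 when M halts.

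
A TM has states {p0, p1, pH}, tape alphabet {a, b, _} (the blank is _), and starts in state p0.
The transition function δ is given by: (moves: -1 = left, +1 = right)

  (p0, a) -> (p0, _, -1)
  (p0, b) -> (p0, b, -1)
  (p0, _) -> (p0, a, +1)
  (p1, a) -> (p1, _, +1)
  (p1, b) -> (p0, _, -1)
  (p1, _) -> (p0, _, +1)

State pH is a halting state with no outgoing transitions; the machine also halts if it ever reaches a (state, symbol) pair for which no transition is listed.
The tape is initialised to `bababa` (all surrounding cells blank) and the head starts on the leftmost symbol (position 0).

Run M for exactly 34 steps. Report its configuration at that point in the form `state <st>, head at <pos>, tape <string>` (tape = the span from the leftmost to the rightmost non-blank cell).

state=p0 head=0 tape=_____[b]ababa   (p0,b)→(p0,b,-1)
state=p0 head=-1 tape=____[_]bababa   (p0,_)→(p0,a,+1)
state=p0 head=0 tape=____a[b]ababa   (p0,b)→(p0,b,-1)
state=p0 head=-1 tape=____[a]bababa   (p0,a)→(p0,_,-1)
state=p0 head=-2 tape=___[_]_bababa   (p0,_)→(p0,a,+1)
state=p0 head=-1 tape=___a[_]bababa   (p0,_)→(p0,a,+1)
state=p0 head=0 tape=___aa[b]ababa   (p0,b)→(p0,b,-1)
state=p0 head=-1 tape=___a[a]bababa   (p0,a)→(p0,_,-1)
state=p0 head=-2 tape=___[a]_bababa   (p0,a)→(p0,_,-1)
state=p0 head=-3 tape=__[_]__bababa   (p0,_)→(p0,a,+1)
state=p0 head=-2 tape=__a[_]_bababa   (p0,_)→(p0,a,+1)
state=p0 head=-1 tape=__aa[_]bababa   (p0,_)→(p0,a,+1)
state=p0 head=0 tape=__aaa[b]ababa   (p0,b)→(p0,b,-1)
state=p0 head=-1 tape=__aa[a]bababa   (p0,a)→(p0,_,-1)
state=p0 head=-2 tape=__a[a]_bababa   (p0,a)→(p0,_,-1)
state=p0 head=-3 tape=__[a]__bababa   (p0,a)→(p0,_,-1)
state=p0 head=-4 tape=_[_]___bababa   (p0,_)→(p0,a,+1)
state=p0 head=-3 tape=_a[_]__bababa   (p0,_)→(p0,a,+1)
state=p0 head=-2 tape=_aa[_]_bababa   (p0,_)→(p0,a,+1)
state=p0 head=-1 tape=_aaa[_]bababa   (p0,_)→(p0,a,+1)
state=p0 head=0 tape=_aaaa[b]ababa   (p0,b)→(p0,b,-1)
state=p0 head=-1 tape=_aaa[a]bababa   (p0,a)→(p0,_,-1)
state=p0 head=-2 tape=_aa[a]_bababa   (p0,a)→(p0,_,-1)
state=p0 head=-3 tape=_a[a]__bababa   (p0,a)→(p0,_,-1)
state=p0 head=-4 tape=_[a]___bababa   (p0,a)→(p0,_,-1)
state=p0 head=-5 tape=[_]____bababa   (p0,_)→(p0,a,+1)
state=p0 head=-4 tape=a[_]___bababa   (p0,_)→(p0,a,+1)
state=p0 head=-3 tape=aa[_]__bababa   (p0,_)→(p0,a,+1)
state=p0 head=-2 tape=aaa[_]_bababa   (p0,_)→(p0,a,+1)
state=p0 head=-1 tape=aaaa[_]bababa   (p0,_)→(p0,a,+1)
state=p0 head=0 tape=aaaaa[b]ababa   (p0,b)→(p0,b,-1)
state=p0 head=-1 tape=aaaa[a]bababa   (p0,a)→(p0,_,-1)
state=p0 head=-2 tape=aaa[a]_bababa   (p0,a)→(p0,_,-1)
state=p0 head=-3 tape=aa[a]__bababa   (p0,a)→(p0,_,-1)
state=p0 head=-4 tape=a[a]___bababa
After 34 steps: state p0, head at -4, tape aa___bababa.

state p0, head at -4, tape aa___bababa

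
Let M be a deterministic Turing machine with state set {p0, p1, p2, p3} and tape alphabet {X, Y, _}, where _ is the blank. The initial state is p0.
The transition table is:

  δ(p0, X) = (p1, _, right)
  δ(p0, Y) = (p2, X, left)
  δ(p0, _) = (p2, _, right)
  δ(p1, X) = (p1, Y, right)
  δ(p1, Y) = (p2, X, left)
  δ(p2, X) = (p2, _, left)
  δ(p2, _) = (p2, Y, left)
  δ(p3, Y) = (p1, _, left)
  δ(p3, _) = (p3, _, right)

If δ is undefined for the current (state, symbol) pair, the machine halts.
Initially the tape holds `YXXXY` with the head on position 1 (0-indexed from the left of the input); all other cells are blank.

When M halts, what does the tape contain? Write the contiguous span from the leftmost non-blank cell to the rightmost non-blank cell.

state=p0 head=1 tape=Y[X]XXY   (p0,X)→(p1,_,right)
state=p1 head=2 tape=Y_[X]XY   (p1,X)→(p1,Y,right)
state=p1 head=3 tape=Y_Y[X]Y   (p1,X)→(p1,Y,right)
state=p1 head=4 tape=Y_YY[Y]   (p1,Y)→(p2,X,left)
state=p2 head=3 tape=Y_Y[Y]X
The non-blank tape span at halt is Y_YYX.

Y_YYX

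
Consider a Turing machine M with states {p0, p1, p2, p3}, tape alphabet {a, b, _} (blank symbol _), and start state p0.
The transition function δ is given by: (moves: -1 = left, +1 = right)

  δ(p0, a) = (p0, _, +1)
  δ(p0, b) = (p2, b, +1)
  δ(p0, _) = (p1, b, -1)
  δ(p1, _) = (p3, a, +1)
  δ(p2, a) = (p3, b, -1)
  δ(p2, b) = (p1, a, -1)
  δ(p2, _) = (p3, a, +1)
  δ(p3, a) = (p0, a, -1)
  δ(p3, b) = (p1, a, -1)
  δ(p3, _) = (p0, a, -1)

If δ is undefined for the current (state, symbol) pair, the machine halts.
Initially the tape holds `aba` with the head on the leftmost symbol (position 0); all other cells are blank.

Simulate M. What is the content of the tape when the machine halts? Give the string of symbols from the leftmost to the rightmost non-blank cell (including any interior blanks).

state=p0 head=0 tape=[a]ba___   (p0,a)→(p0,_,+1)
state=p0 head=1 tape=_[b]a___   (p0,b)→(p2,b,+1)
state=p2 head=2 tape=_b[a]___   (p2,a)→(p3,b,-1)
state=p3 head=1 tape=_[b]b___   (p3,b)→(p1,a,-1)
state=p1 head=0 tape=[_]ab___   (p1,_)→(p3,a,+1)
state=p3 head=1 tape=a[a]b___   (p3,a)→(p0,a,-1)
state=p0 head=0 tape=[a]ab___   (p0,a)→(p0,_,+1)
state=p0 head=1 tape=_[a]b___   (p0,a)→(p0,_,+1)
state=p0 head=2 tape=__[b]___   (p0,b)→(p2,b,+1)
state=p2 head=3 tape=__b[_]__   (p2,_)→(p3,a,+1)
state=p3 head=4 tape=__ba[_]_   (p3,_)→(p0,a,-1)
state=p0 head=3 tape=__b[a]a_   (p0,a)→(p0,_,+1)
state=p0 head=4 tape=__b_[a]_   (p0,a)→(p0,_,+1)
state=p0 head=5 tape=__b__[_]   (p0,_)→(p1,b,-1)
state=p1 head=4 tape=__b_[_]b   (p1,_)→(p3,a,+1)
state=p3 head=5 tape=__b_a[b]   (p3,b)→(p1,a,-1)
state=p1 head=4 tape=__b_[a]a
The non-blank tape span at halt is b_aa.

b_aa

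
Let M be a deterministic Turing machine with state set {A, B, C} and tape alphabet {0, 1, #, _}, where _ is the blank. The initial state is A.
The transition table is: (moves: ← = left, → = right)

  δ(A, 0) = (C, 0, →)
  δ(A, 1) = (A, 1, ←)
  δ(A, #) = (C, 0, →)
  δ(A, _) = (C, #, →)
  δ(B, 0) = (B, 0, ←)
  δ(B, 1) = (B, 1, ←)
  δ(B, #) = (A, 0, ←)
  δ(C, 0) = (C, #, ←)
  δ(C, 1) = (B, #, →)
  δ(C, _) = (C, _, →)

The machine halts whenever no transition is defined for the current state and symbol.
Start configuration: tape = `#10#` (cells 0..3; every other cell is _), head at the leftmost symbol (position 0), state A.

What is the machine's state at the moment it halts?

C

state=A head=0 tape=_[#]10#   (A,#)→(C,0,→)
state=C head=1 tape=_0[1]0#   (C,1)→(B,#,→)
state=B head=2 tape=_0#[0]#   (B,0)→(B,0,←)
state=B head=1 tape=_0[#]0#   (B,#)→(A,0,←)
state=A head=0 tape=_[0]00#   (A,0)→(C,0,→)
state=C head=1 tape=_0[0]0#   (C,0)→(C,#,←)
state=C head=0 tape=_[0]#0#   (C,0)→(C,#,←)
state=C head=-1 tape=[_]##0#   (C,_)→(C,_,→)
state=C head=0 tape=_[#]#0#
No transition is defined for (C, #); M halts in state C.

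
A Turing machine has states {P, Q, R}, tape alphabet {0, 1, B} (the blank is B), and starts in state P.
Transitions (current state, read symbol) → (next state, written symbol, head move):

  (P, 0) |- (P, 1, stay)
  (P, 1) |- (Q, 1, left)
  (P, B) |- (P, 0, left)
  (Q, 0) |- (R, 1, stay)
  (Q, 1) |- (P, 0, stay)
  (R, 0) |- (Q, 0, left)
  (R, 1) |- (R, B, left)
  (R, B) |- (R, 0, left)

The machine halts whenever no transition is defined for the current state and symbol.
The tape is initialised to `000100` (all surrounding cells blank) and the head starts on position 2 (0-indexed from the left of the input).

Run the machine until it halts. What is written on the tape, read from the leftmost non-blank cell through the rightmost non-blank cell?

0B1100

state=P head=2 tape=B00[0]100   (P,0)→(P,1,stay)
state=P head=2 tape=B00[1]100   (P,1)→(Q,1,left)
state=Q head=1 tape=B0[0]1100   (Q,0)→(R,1,stay)
state=R head=1 tape=B0[1]1100   (R,1)→(R,B,left)
state=R head=0 tape=B[0]B1100   (R,0)→(Q,0,left)
state=Q head=-1 tape=[B]0B1100
The non-blank tape span at halt is 0B1100.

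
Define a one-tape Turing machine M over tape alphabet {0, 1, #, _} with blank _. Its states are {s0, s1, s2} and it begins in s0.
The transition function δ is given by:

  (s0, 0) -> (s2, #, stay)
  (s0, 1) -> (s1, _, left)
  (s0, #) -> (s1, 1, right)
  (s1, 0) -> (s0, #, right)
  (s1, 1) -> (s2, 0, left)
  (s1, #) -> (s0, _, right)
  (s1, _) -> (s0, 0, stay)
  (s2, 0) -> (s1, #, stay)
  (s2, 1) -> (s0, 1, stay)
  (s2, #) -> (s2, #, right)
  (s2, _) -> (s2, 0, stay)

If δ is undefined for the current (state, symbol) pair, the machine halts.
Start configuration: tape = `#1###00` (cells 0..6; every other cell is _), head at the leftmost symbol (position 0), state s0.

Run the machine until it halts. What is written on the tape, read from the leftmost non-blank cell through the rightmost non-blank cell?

s0 | _[#]1###00__   read # → write 1, move right, go to s1
s1 | _1[1]###00__   read 1 → write 0, move left, go to s2
s2 | _[1]0###00__   read 1 → write 1, move stay, go to s0
s0 | _[1]0###00__   read 1 → write _, move left, go to s1
s1 | [_]_0###00__   read _ → write 0, move stay, go to s0
s0 | [0]_0###00__   read 0 → write #, move stay, go to s2
s2 | [#]_0###00__   read # → write #, move right, go to s2
s2 | #[_]0###00__   read _ → write 0, move stay, go to s2
s2 | #[0]0###00__   read 0 → write #, move stay, go to s1
s1 | #[#]0###00__   read # → write _, move right, go to s0
s0 | #_[0]###00__   read 0 → write #, move stay, go to s2
s2 | #_[#]###00__   read # → write #, move right, go to s2
s2 | #_#[#]##00__   read # → write #, move right, go to s2
s2 | #_##[#]#00__   read # → write #, move right, go to s2
s2 | #_###[#]00__   read # → write #, move right, go to s2
s2 | #_####[0]0__   read 0 → write #, move stay, go to s1
s1 | #_####[#]0__   read # → write _, move right, go to s0
s0 | #_####_[0]__   read 0 → write #, move stay, go to s2
s2 | #_####_[#]__   read # → write #, move right, go to s2
s2 | #_####_#[_]_   read _ → write 0, move stay, go to s2
s2 | #_####_#[0]_   read 0 → write #, move stay, go to s1
s1 | #_####_#[#]_   read # → write _, move right, go to s0
s0 | #_####_#_[_]
The non-blank tape span at halt is #_####_#.

#_####_#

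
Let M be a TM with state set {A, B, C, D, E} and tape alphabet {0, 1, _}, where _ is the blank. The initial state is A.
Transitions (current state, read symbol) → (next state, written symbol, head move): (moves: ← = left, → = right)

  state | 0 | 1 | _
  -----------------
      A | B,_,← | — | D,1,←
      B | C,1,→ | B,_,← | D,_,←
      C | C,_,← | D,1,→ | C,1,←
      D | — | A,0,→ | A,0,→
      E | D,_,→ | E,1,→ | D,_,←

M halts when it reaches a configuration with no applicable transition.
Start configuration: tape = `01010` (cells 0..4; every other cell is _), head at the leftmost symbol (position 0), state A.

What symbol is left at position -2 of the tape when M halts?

state=A head=0 tape=__[0]1010   (A,0)→(B,_,←)
state=B head=-1 tape=_[_]_1010   (B,_)→(D,_,←)
state=D head=-2 tape=[_]__1010   (D,_)→(A,0,→)
state=A head=-1 tape=0[_]_1010   (A,_)→(D,1,←)
state=D head=-2 tape=[0]1_1010
Cell -2 holds 0 when M halts.

0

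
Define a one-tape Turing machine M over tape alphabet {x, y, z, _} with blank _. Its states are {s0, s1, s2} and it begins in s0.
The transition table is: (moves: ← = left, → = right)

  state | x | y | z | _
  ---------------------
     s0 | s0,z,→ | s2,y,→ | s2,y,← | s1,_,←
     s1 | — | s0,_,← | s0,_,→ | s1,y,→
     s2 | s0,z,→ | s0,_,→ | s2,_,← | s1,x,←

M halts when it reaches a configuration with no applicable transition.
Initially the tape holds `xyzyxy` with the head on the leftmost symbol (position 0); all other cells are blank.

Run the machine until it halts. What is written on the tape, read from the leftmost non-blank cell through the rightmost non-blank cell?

s0 | __[x]yzyxy   read x → write z, move →, go to s0
s0 | __z[y]zyxy   read y → write y, move →, go to s2
s2 | __zy[z]yxy   read z → write _, move ←, go to s2
s2 | __z[y]_yxy   read y → write _, move →, go to s0
s0 | __z_[_]yxy   read _ → write _, move ←, go to s1
s1 | __z[_]_yxy   read _ → write y, move →, go to s1
s1 | __zy[_]yxy   read _ → write y, move →, go to s1
s1 | __zyy[y]xy   read y → write _, move ←, go to s0
s0 | __zy[y]_xy   read y → write y, move →, go to s2
s2 | __zyy[_]xy   read _ → write x, move ←, go to s1
s1 | __zy[y]xxy   read y → write _, move ←, go to s0
s0 | __z[y]_xxy   read y → write y, move →, go to s2
s2 | __zy[_]xxy   read _ → write x, move ←, go to s1
s1 | __z[y]xxxy   read y → write _, move ←, go to s0
s0 | __[z]_xxxy   read z → write y, move ←, go to s2
s2 | _[_]y_xxxy   read _ → write x, move ←, go to s1
s1 | [_]xy_xxxy   read _ → write y, move →, go to s1
s1 | y[x]y_xxxy
The non-blank tape span at halt is yxy_xxxy.

yxy_xxxy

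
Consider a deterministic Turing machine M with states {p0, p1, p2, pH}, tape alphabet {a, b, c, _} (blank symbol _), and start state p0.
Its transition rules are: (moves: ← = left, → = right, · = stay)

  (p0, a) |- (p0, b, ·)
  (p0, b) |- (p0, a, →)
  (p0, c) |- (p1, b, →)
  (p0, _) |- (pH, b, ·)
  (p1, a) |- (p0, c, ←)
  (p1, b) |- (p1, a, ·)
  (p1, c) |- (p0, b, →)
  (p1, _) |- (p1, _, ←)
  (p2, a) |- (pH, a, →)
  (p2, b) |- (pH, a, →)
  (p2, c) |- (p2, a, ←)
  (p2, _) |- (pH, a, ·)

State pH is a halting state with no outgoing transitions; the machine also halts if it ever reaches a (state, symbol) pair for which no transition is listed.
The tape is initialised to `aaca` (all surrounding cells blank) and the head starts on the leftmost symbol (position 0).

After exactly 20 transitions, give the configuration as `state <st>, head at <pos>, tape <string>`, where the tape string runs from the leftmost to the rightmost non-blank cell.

state p1, head at 4, tape aaab

state=p0 head=0 tape=[a]aca_   (p0,a)→(p0,b,·)
state=p0 head=0 tape=[b]aca_   (p0,b)→(p0,a,→)
state=p0 head=1 tape=a[a]ca_   (p0,a)→(p0,b,·)
state=p0 head=1 tape=a[b]ca_   (p0,b)→(p0,a,→)
state=p0 head=2 tape=aa[c]a_   (p0,c)→(p1,b,→)
state=p1 head=3 tape=aab[a]_   (p1,a)→(p0,c,←)
state=p0 head=2 tape=aa[b]c_   (p0,b)→(p0,a,→)
state=p0 head=3 tape=aaa[c]_   (p0,c)→(p1,b,→)
state=p1 head=4 tape=aaab[_]   (p1,_)→(p1,_,←)
state=p1 head=3 tape=aaa[b]_   (p1,b)→(p1,a,·)
state=p1 head=3 tape=aaa[a]_   (p1,a)→(p0,c,←)
state=p0 head=2 tape=aa[a]c_   (p0,a)→(p0,b,·)
state=p0 head=2 tape=aa[b]c_   (p0,b)→(p0,a,→)
state=p0 head=3 tape=aaa[c]_   (p0,c)→(p1,b,→)
state=p1 head=4 tape=aaab[_]   (p1,_)→(p1,_,←)
state=p1 head=3 tape=aaa[b]_   (p1,b)→(p1,a,·)
state=p1 head=3 tape=aaa[a]_   (p1,a)→(p0,c,←)
state=p0 head=2 tape=aa[a]c_   (p0,a)→(p0,b,·)
state=p0 head=2 tape=aa[b]c_   (p0,b)→(p0,a,→)
state=p0 head=3 tape=aaa[c]_   (p0,c)→(p1,b,→)
state=p1 head=4 tape=aaab[_]
After 20 steps: state p1, head at 4, tape aaab.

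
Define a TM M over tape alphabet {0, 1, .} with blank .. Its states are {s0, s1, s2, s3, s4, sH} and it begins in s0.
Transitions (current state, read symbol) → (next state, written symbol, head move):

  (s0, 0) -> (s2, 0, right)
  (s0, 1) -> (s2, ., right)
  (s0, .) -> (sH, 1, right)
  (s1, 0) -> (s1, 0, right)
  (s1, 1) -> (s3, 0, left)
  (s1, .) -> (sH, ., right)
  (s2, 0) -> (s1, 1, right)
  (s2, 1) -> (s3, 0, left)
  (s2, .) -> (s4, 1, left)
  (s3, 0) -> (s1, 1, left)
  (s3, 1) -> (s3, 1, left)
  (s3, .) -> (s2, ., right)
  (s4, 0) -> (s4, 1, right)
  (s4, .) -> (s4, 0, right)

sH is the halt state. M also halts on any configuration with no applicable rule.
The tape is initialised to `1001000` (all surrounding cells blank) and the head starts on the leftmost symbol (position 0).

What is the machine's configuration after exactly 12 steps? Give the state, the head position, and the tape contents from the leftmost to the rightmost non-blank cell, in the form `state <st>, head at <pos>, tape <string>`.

state s3, head at 0, tape 000000

s0 | [1]001000   read 1 → write ., move right, go to s2
s2 | .[0]01000   read 0 → write 1, move right, go to s1
s1 | .1[0]1000   read 0 → write 0, move right, go to s1
s1 | .10[1]000   read 1 → write 0, move left, go to s3
s3 | .1[0]0000   read 0 → write 1, move left, go to s1
s1 | .[1]10000   read 1 → write 0, move left, go to s3
s3 | [.]010000   read . → write ., move right, go to s2
s2 | .[0]10000   read 0 → write 1, move right, go to s1
s1 | .1[1]0000   read 1 → write 0, move left, go to s3
s3 | .[1]00000   read 1 → write 1, move left, go to s3
s3 | [.]100000   read . → write ., move right, go to s2
s2 | .[1]00000   read 1 → write 0, move left, go to s3
s3 | [.]000000
After 12 steps: state s3, head at 0, tape 000000.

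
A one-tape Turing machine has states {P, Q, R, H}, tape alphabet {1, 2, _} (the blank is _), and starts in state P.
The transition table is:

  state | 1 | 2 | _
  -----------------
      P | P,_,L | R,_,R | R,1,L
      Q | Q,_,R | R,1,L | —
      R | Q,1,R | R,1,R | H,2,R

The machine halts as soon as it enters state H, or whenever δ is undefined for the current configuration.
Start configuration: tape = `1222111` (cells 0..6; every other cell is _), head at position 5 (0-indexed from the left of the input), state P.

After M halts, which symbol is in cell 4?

2

state=P head=5 tape=12221[1]1   (P,1)→(P,_,L)
state=P head=4 tape=1222[1]_1   (P,1)→(P,_,L)
state=P head=3 tape=122[2]__1   (P,2)→(R,_,R)
state=R head=4 tape=122_[_]_1   (R,_)→(H,2,R)
state=H head=5 tape=122_2[_]1
Cell 4 holds 2 when M halts.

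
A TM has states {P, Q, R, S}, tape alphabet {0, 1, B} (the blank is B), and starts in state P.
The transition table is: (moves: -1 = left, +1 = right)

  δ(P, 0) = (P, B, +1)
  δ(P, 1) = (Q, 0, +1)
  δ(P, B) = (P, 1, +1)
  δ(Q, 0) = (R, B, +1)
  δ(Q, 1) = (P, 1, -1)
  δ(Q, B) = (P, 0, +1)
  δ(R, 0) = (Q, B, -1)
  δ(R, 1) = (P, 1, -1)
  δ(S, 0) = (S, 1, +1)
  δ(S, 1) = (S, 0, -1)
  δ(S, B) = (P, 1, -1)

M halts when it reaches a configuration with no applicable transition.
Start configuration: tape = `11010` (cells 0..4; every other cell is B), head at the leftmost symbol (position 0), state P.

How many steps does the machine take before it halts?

9

P | [1]1010B   read 1 → write 0, move +1, go to Q
Q | 0[1]010B   read 1 → write 1, move -1, go to P
P | [0]1010B   read 0 → write B, move +1, go to P
P | B[1]010B   read 1 → write 0, move +1, go to Q
Q | B0[0]10B   read 0 → write B, move +1, go to R
R | B0B[1]0B   read 1 → write 1, move -1, go to P
P | B0[B]10B   read B → write 1, move +1, go to P
P | B01[1]0B   read 1 → write 0, move +1, go to Q
Q | B010[0]B   read 0 → write B, move +1, go to R
R | B010B[B]
M halts after 9 transitions.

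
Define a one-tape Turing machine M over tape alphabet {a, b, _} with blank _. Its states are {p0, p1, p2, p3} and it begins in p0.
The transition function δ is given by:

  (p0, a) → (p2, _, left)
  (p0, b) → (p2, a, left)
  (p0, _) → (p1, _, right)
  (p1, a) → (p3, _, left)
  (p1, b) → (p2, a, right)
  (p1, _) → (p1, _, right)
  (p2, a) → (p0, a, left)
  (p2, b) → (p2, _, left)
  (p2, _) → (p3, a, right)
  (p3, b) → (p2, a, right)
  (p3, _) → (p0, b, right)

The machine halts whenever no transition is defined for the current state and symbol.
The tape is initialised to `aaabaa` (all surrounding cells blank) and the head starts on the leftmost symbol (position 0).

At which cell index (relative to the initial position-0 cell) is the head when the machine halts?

p0 | __[a]aabaa   read a → write _, move left, go to p2
p2 | _[_]_aabaa   read _ → write a, move right, go to p3
p3 | _a[_]aabaa   read _ → write b, move right, go to p0
p0 | _ab[a]abaa   read a → write _, move left, go to p2
p2 | _a[b]_abaa   read b → write _, move left, go to p2
p2 | _[a]__abaa   read a → write a, move left, go to p0
p0 | [_]a__abaa   read _ → write _, move right, go to p1
p1 | _[a]__abaa   read a → write _, move left, go to p3
p3 | [_]___abaa   read _ → write b, move right, go to p0
p0 | b[_]__abaa   read _ → write _, move right, go to p1
p1 | b_[_]_abaa   read _ → write _, move right, go to p1
p1 | b__[_]abaa   read _ → write _, move right, go to p1
p1 | b___[a]baa   read a → write _, move left, go to p3
p3 | b__[_]_baa   read _ → write b, move right, go to p0
p0 | b__b[_]baa   read _ → write _, move right, go to p1
p1 | b__b_[b]aa   read b → write a, move right, go to p2
p2 | b__b_a[a]a   read a → write a, move left, go to p0
p0 | b__b_[a]aa   read a → write _, move left, go to p2
p2 | b__b[_]_aa   read _ → write a, move right, go to p3
p3 | b__ba[_]aa   read _ → write b, move right, go to p0
p0 | b__bab[a]a   read a → write _, move left, go to p2
p2 | b__ba[b]_a   read b → write _, move left, go to p2
p2 | b__b[a]__a   read a → write a, move left, go to p0
p0 | b__[b]a__a   read b → write a, move left, go to p2
p2 | b_[_]aa__a   read _ → write a, move right, go to p3
p3 | b_a[a]a__a
At halt the head is at cell 1.

1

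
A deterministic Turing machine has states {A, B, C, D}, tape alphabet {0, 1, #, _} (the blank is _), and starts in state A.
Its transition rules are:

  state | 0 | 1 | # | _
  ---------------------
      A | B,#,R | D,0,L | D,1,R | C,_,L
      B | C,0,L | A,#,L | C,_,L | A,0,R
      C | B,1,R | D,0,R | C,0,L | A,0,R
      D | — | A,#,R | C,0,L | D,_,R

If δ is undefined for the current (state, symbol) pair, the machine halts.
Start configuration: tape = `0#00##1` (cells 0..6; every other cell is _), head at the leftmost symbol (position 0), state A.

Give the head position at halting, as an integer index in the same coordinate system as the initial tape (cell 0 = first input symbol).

state=A head=0 tape=_[0]#00##1   (A,0)→(B,#,R)
state=B head=1 tape=_#[#]00##1   (B,#)→(C,_,L)
state=C head=0 tape=_[#]_00##1   (C,#)→(C,0,L)
state=C head=-1 tape=[_]0_00##1   (C,_)→(A,0,R)
state=A head=0 tape=0[0]_00##1   (A,0)→(B,#,R)
state=B head=1 tape=0#[_]00##1   (B,_)→(A,0,R)
state=A head=2 tape=0#0[0]0##1   (A,0)→(B,#,R)
state=B head=3 tape=0#0#[0]##1   (B,0)→(C,0,L)
state=C head=2 tape=0#0[#]0##1   (C,#)→(C,0,L)
state=C head=1 tape=0#[0]00##1   (C,0)→(B,1,R)
state=B head=2 tape=0#1[0]0##1   (B,0)→(C,0,L)
state=C head=1 tape=0#[1]00##1   (C,1)→(D,0,R)
state=D head=2 tape=0#0[0]0##1
At halt the head is at cell 2.

2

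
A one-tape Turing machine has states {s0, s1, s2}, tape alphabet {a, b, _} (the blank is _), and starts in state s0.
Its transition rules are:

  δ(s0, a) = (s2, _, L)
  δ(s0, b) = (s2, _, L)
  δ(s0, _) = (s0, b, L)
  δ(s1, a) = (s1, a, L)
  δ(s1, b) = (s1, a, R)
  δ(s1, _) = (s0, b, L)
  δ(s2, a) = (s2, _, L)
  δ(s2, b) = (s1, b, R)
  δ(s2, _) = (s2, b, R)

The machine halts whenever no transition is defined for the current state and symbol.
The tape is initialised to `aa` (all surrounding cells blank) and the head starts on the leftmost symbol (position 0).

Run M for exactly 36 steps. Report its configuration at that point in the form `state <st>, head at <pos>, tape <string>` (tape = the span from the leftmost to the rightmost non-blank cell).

state s1, head at 0, tape bbb___b

state=s0 head=0 tape=___[a]a__   (s0,a)→(s2,_,L)
state=s2 head=-1 tape=__[_]_a__   (s2,_)→(s2,b,R)
state=s2 head=0 tape=__b[_]a__   (s2,_)→(s2,b,R)
state=s2 head=1 tape=__bb[a]__   (s2,a)→(s2,_,L)
state=s2 head=0 tape=__b[b]___   (s2,b)→(s1,b,R)
state=s1 head=1 tape=__bb[_]__   (s1,_)→(s0,b,L)
state=s0 head=0 tape=__b[b]b__   (s0,b)→(s2,_,L)
state=s2 head=-1 tape=__[b]_b__   (s2,b)→(s1,b,R)
state=s1 head=0 tape=__b[_]b__   (s1,_)→(s0,b,L)
state=s0 head=-1 tape=__[b]bb__   (s0,b)→(s2,_,L)
state=s2 head=-2 tape=_[_]_bb__   (s2,_)→(s2,b,R)
state=s2 head=-1 tape=_b[_]bb__   (s2,_)→(s2,b,R)
state=s2 head=0 tape=_bb[b]b__   (s2,b)→(s1,b,R)
state=s1 head=1 tape=_bbb[b]__   (s1,b)→(s1,a,R)
state=s1 head=2 tape=_bbba[_]_   (s1,_)→(s0,b,L)
state=s0 head=1 tape=_bbb[a]b_   (s0,a)→(s2,_,L)
state=s2 head=0 tape=_bb[b]_b_   (s2,b)→(s1,b,R)
state=s1 head=1 tape=_bbb[_]b_   (s1,_)→(s0,b,L)
state=s0 head=0 tape=_bb[b]bb_   (s0,b)→(s2,_,L)
state=s2 head=-1 tape=_b[b]_bb_   (s2,b)→(s1,b,R)
state=s1 head=0 tape=_bb[_]bb_   (s1,_)→(s0,b,L)
state=s0 head=-1 tape=_b[b]bbb_   (s0,b)→(s2,_,L)
state=s2 head=-2 tape=_[b]_bbb_   (s2,b)→(s1,b,R)
state=s1 head=-1 tape=_b[_]bbb_   (s1,_)→(s0,b,L)
state=s0 head=-2 tape=_[b]bbbb_   (s0,b)→(s2,_,L)
state=s2 head=-3 tape=[_]_bbbb_   (s2,_)→(s2,b,R)
state=s2 head=-2 tape=b[_]bbbb_   (s2,_)→(s2,b,R)
state=s2 head=-1 tape=bb[b]bbb_   (s2,b)→(s1,b,R)
state=s1 head=0 tape=bbb[b]bb_   (s1,b)→(s1,a,R)
state=s1 head=1 tape=bbba[b]b_   (s1,b)→(s1,a,R)
state=s1 head=2 tape=bbbaa[b]_   (s1,b)→(s1,a,R)
state=s1 head=3 tape=bbbaaa[_]   (s1,_)→(s0,b,L)
state=s0 head=2 tape=bbbaa[a]b   (s0,a)→(s2,_,L)
state=s2 head=1 tape=bbba[a]_b   (s2,a)→(s2,_,L)
state=s2 head=0 tape=bbb[a]__b   (s2,a)→(s2,_,L)
state=s2 head=-1 tape=bb[b]___b   (s2,b)→(s1,b,R)
state=s1 head=0 tape=bbb[_]__b
After 36 steps: state s1, head at 0, tape bbb___b.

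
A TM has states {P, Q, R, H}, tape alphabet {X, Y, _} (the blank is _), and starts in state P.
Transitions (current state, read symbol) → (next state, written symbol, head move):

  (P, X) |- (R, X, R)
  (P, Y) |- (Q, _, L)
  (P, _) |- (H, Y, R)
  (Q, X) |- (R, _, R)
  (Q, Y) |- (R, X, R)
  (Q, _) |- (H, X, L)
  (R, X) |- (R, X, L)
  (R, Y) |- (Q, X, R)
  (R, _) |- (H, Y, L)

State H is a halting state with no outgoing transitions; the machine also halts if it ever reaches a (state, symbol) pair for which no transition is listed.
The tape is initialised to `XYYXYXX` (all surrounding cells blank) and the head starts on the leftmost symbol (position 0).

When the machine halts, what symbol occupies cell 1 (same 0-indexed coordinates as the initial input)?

state=P head=0 tape=__[X]YYXYXX   (P,X)→(R,X,R)
state=R head=1 tape=__X[Y]YXYXX   (R,Y)→(Q,X,R)
state=Q head=2 tape=__XX[Y]XYXX   (Q,Y)→(R,X,R)
state=R head=3 tape=__XXX[X]YXX   (R,X)→(R,X,L)
state=R head=2 tape=__XX[X]XYXX   (R,X)→(R,X,L)
state=R head=1 tape=__X[X]XXYXX   (R,X)→(R,X,L)
state=R head=0 tape=__[X]XXXYXX   (R,X)→(R,X,L)
state=R head=-1 tape=_[_]XXXXYXX   (R,_)→(H,Y,L)
state=H head=-2 tape=[_]YXXXXYXX
Cell 1 holds X when M halts.

X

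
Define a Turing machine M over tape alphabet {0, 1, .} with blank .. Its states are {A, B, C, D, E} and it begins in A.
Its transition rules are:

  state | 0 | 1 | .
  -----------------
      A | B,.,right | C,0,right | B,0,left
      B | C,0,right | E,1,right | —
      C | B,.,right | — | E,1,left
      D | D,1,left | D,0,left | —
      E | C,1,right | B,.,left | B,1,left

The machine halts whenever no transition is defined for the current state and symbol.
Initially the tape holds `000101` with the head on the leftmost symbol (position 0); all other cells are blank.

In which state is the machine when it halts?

state=A head=0 tape=[0]00101   (A,0)→(B,.,right)
state=B head=1 tape=.[0]0101   (B,0)→(C,0,right)
state=C head=2 tape=.0[0]101   (C,0)→(B,.,right)
state=B head=3 tape=.0.[1]01   (B,1)→(E,1,right)
state=E head=4 tape=.0.1[0]1   (E,0)→(C,1,right)
state=C head=5 tape=.0.11[1]
No transition is defined for (C, 1); M halts in state C.

C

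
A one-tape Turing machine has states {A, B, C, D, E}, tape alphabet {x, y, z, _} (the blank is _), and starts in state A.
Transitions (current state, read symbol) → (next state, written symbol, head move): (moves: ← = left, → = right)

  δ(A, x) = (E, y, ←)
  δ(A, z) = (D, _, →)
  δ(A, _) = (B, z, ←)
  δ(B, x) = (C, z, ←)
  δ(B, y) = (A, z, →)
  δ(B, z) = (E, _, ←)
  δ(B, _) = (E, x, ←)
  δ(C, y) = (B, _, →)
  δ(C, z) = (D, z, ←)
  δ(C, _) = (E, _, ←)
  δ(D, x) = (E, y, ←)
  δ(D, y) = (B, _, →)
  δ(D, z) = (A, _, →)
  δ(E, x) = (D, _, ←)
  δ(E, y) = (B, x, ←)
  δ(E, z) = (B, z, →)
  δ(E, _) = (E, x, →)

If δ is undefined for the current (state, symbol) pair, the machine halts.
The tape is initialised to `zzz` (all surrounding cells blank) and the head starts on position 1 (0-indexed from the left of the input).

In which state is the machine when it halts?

D

A | _z[z]z_   read z → write _, move →, go to D
D | _z_[z]_   read z → write _, move →, go to A
A | _z__[_]   read _ → write z, move ←, go to B
B | _z_[_]z   read _ → write x, move ←, go to E
E | _z[_]xz   read _ → write x, move →, go to E
E | _zx[x]z   read x → write _, move ←, go to D
D | _z[x]_z   read x → write y, move ←, go to E
E | _[z]y_z   read z → write z, move →, go to B
B | _z[y]_z   read y → write z, move →, go to A
A | _zz[_]z   read _ → write z, move ←, go to B
B | _z[z]zz   read z → write _, move ←, go to E
E | _[z]_zz   read z → write z, move →, go to B
B | _z[_]zz   read _ → write x, move ←, go to E
E | _[z]xzz   read z → write z, move →, go to B
B | _z[x]zz   read x → write z, move ←, go to C
C | _[z]zzz   read z → write z, move ←, go to D
D | [_]zzzz
No transition is defined for (D, _); M halts in state D.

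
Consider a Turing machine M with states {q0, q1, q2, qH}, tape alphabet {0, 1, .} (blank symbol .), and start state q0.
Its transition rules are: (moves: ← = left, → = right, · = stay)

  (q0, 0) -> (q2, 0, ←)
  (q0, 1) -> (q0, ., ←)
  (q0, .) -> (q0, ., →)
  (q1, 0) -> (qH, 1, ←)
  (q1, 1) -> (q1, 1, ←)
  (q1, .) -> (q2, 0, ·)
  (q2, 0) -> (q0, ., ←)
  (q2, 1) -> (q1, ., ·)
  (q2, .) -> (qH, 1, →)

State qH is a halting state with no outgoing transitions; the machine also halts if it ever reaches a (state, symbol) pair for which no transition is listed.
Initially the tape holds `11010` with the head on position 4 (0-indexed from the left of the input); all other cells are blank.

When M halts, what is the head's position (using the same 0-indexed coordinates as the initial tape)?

2

q0 | .1101[0]   read 0 → write 0, move ←, go to q2
q2 | .110[1]0   read 1 → write ., move ·, go to q1
q1 | .110[.]0   read . → write 0, move ·, go to q2
q2 | .110[0]0   read 0 → write ., move ←, go to q0
q0 | .11[0].0   read 0 → write 0, move ←, go to q2
q2 | .1[1]0.0   read 1 → write ., move ·, go to q1
q1 | .1[.]0.0   read . → write 0, move ·, go to q2
q2 | .1[0]0.0   read 0 → write ., move ←, go to q0
q0 | .[1].0.0   read 1 → write ., move ←, go to q0
q0 | [.]..0.0   read . → write ., move →, go to q0
q0 | .[.].0.0   read . → write ., move →, go to q0
q0 | ..[.]0.0   read . → write ., move →, go to q0
q0 | ...[0].0   read 0 → write 0, move ←, go to q2
q2 | ..[.]0.0   read . → write 1, move →, go to qH
qH | ..1[0].0
At halt the head is at cell 2.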